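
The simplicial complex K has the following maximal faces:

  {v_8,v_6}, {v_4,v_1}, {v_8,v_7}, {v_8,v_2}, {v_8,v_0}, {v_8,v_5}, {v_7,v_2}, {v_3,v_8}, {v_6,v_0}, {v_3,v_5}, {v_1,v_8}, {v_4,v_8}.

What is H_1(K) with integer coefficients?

We work with the vertex ordering v_0 < v_1 < v_2 < v_3 < v_4 < v_5 < v_6 < v_7 < v_8. The simplices of K, each written with vertices in increasing order, are:

  0-simplices (9): [v_0], [v_1], [v_2], [v_3], [v_4], [v_5], [v_6], [v_7], [v_8]
  1-simplices (12): [v_0,v_6], [v_0,v_8], [v_1,v_4], [v_1,v_8], [v_2,v_7], [v_2,v_8], [v_3,v_5], [v_3,v_8], [v_4,v_8], [v_5,v_8], [v_6,v_8], [v_7,v_8]

so the chain groups are C_0 ≅ Z^9, C_1 ≅ Z^12.

Boundary ∂_1: C_1 → C_0 maps an edge to its endpoints' difference, ∂[p,q] = q − p.
The resulting 9×12 matrix has rank 8, and its Smith normal form has invariant factors (1,1,1,1,1,1,1,1).

Computing H_k = (kernel of ∂_k) / (image of ∂_{k+1}):

  H_1: rank ker ∂_1 − rank ∂_2 = (12 − 8) − 0 = 4, and there is no ∂_2, so H_1 ≅ Z^4.

(K is a triangulation of a wedge of 4 circles.)

H_1 = Z^4.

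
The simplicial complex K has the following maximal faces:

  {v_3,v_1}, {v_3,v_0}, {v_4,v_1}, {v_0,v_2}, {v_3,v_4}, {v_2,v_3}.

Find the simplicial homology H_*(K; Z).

H_0 ≅ Z,  H_1 ≅ Z^2.

Take the total order v_0 < v_1 < v_2 < v_3 < v_4 on the vertex set. Then K (dimension 1) consists of the simplices:

  0-simplices (5): [v_0], [v_1], [v_2], [v_3], [v_4]
  1-simplices (6): [v_0,v_2], [v_0,v_3], [v_1,v_3], [v_1,v_4], [v_2,v_3], [v_3,v_4]

giving chain groups C_0 ≅ Z^5, C_1 ≅ Z^6.

Boundary ∂_1: C_1 → C_0 sends each edge [p,q] (with p < q) to q − p. For instance
  ∂[v_0,v_2] = [v_2] − [v_0].
This gives a 5×6 integer matrix of rank 4; reducing to Smith normal form yields diagonal entries (1,1,1,1).

Reading off H_k = ker ∂_k / im ∂_{k+1}:

  H_0: rank C_0 − rank ∂_1 = 5 − 4 = 1, and the invariant factors of ∂_1 are all 1, so H_0 ≅ Z.
  H_1: rank ker ∂_1 − rank ∂_2 = (6 − 4) − 0 = 2, and there is no ∂_2, so H_1 ≅ Z^2.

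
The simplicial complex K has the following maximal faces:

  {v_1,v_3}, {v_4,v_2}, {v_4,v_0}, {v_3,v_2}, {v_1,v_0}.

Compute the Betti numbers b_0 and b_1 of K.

Order the vertices as v_0 < v_1 < v_2 < v_3 < v_4. Listing each simplex with vertices in this order, K has dimension 1 with simplices:

  0-simplices (5): [v_0], [v_1], [v_2], [v_3], [v_4]
  1-simplices (5): [v_0,v_1], [v_0,v_4], [v_1,v_3], [v_2,v_3], [v_2,v_4]

Hence C_0 ≅ Z^5, C_1 ≅ Z^5.

∂_1: C_1 → C_0 maps an edge to its endpoints' difference, ∂[p,q] = q − p. For instance
  ∂[v_2,v_3] = [v_3] − [v_2].
This gives a 5×5 integer matrix of rank 4; reducing to Smith normal form yields diagonal entries (1,1,1,1).

Computing H_k = (kernel of ∂_k) / (image of ∂_{k+1}):

  H_0: rank C_0 − rank ∂_1 = 5 − 4 = 1, and the invariant factors of ∂_1 are all 1, so H_0 ≅ Z.
  H_1: rank ker ∂_1 − rank ∂_2 = (5 − 4) − 0 = 1, and there is no ∂_2, so H_1 ≅ Z.

As a check, the Euler characteristic is 5 − 5 = 0, which agrees with 1 − 1 = 0.

Hence the Betti numbers are b_0 = 1, b_1 = 1.

b_0 = 1, b_1 = 1.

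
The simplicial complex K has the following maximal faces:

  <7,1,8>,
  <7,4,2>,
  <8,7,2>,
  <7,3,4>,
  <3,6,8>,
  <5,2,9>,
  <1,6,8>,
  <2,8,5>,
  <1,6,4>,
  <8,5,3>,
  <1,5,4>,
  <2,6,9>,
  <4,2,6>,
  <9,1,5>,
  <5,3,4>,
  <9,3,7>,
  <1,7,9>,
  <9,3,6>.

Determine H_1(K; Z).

K has 9 vertices, 27 edges, 18 triangles.
rank ∂_1 = 8, rank ∂_2 = 17 ⇒ b_1 = 27 − 8 − 17 = 2; all invariant factors of ∂_2 are 1 so no torsion. So H_1 = Z^2.

H_1 = Z^2.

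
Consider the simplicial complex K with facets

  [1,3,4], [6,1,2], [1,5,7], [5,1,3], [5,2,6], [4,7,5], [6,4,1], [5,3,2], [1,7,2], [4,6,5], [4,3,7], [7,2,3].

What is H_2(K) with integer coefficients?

K has 7 vertices, 18 edges, 12 triangles.
rank ∂_2 = 12, rank ∂_3 = 0 ⇒ b_2 = 12 − 12 − 0 = 0. So H_2 = 0.

H_2 ≅ 0.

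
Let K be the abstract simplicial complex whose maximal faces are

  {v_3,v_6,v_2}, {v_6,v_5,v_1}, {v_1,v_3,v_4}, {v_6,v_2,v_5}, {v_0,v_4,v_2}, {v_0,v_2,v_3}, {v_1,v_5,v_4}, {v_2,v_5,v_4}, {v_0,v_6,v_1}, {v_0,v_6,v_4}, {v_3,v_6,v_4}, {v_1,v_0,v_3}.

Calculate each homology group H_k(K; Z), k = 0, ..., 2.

H_0 ≅ Z,  H_1 ≅ Z/2Z,  H_2 = 0.

Order the vertices as v_0 < v_1 < v_2 < v_3 < v_4 < v_5 < v_6. Listing each simplex with vertices in this order, K has dimension 2 with simplices:

  0-simplices (7): [v_0], [v_1], [v_2], [v_3], [v_4], [v_5], [v_6]
  1-simplices (18): (18 of them)
  2-simplices (12): (12 of them)

giving chain groups C_0 ≅ Z^7, C_1 ≅ Z^18, C_2 ≅ Z^12.

∂_1: C_1 → C_0 is given by ∂[p,q] = [q] − [p].
The 7×18 boundary matrix has rank 6 and Smith normal form diag(1,1,1,1,1,1).

The boundary map ∂_2: C_2 → C_1 maps a triangle to the signed sum of its edges. For instance
  ∂[v_0,v_1,v_6] = [v_1,v_6] − [v_0,v_6] + [v_0,v_1],
  ∂[v_0,v_4,v_6] = [v_4,v_6] − [v_0,v_6] + [v_0,v_4].
The resulting 18×12 matrix has rank 12, and its Smith normal form has invariant factors (1,1,1,1,1,1,1,1,1,1,1,2).

Computing H_k = (kernel of ∂_k) / (image of ∂_{k+1}):

  H_0: rank C_0 − rank ∂_1 = 7 − 6 = 1, and the invariant factors of ∂_1 are all 1, so H_0 = Z.
  H_1: rank ker ∂_1 − rank ∂_2 = (18 − 6) − 12 = 0, and ∂_2 has invariant factor 2 > 1, so H_1 = Z/2Z.
  H_2: rank ker ∂_2 − rank ∂_3 = (12 − 12) − 0 = 0, and there is no ∂_3, so H_2 = 0.

As a check, the Euler characteristic is 7 − 18 + 12 = 1, which agrees with 1 − 0 + 0 = 1.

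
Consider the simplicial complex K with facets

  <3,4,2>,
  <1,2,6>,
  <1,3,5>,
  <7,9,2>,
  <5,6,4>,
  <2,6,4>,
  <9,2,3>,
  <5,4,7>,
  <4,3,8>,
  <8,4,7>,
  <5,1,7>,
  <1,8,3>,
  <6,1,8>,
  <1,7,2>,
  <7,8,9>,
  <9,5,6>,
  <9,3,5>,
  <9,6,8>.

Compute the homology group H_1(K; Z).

H_1 = Z^2.

Order the vertices as 1 < 2 < 3 < 4 < 5 < 6 < 7 < 8 < 9. Listing each simplex with vertices in this order, K has dimension 2 with simplices:

  0-simplices (9): [1], [2], [3], [4], [5], [6], [7], [8], [9]
  1-simplices (27): (27 of them)
  2-simplices (18): [1,2,6], [1,2,7], [1,3,5], [1,3,8], [1,5,7], [1,6,8], [2,3,4], [2,3,9], [2,4,6], [2,7,9], [3,4,8], [3,5,9], [4,5,6], [4,5,7], [4,7,8], [5,6,9], [6,8,9], [7,8,9]

giving chain groups C_0 ≅ Z^9, C_1 ≅ Z^27, C_2 ≅ Z^18.

The boundary map ∂_1: C_1 → C_0 maps an edge to its endpoints' difference, ∂[p,q] = q − p.
As a 9×27 matrix over Z this has rank 8, with invariant factors (1,1,1,1,1,1,1,1).

The boundary map ∂_2: C_2 → C_1 acts by ∂[p,q,r] = [q,r] − [p,r] + [p,q]. For instance
  ∂[2,3,9] = [3,9] − [2,9] + [2,3],
  ∂[1,2,7] = [2,7] − [1,7] + [1,2].
The resulting 27×18 matrix has rank 17, and its Smith normal form has invariant factors (1,1,1,1,1,1,1,1,1,1,1,1,1,1,1,1,1).

Now H_k = ker ∂_k / im ∂_{k+1}, so:

  H_1: rank ker ∂_1 − rank ∂_2 = (27 − 8) − 17 = 2, and the invariant factors of ∂_2 are all 1, so H_1 ≅ Z^2.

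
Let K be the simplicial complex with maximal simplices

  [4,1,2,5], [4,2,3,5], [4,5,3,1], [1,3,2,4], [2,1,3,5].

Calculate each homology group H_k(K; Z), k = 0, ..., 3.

H_0 = Z,  H_1 = 0,  H_2 = 0,  H_3 = Z.

Take the total order 1 < 2 < 3 < 4 < 5 on the vertex set. Then K (dimension 3) consists of the simplices:

  0-simplices (5): [1], [2], [3], [4], [5]
  1-simplices (10): [1,2], [1,3], [1,4], [1,5], [2,3], [2,4], [2,5], [3,4], [3,5], [4,5]
  2-simplices (10): [1,2,3], [1,2,4], [1,2,5], [1,3,4], [1,3,5], [1,4,5], [2,3,4], [2,3,5], [2,4,5], [3,4,5]
  3-simplices (5): [1,2,3,4], [1,2,3,5], [1,2,4,5], [1,3,4,5], [2,3,4,5]

Hence C_0 ≅ Z^5, C_1 ≅ Z^10, C_2 ≅ Z^10, C_3 ≅ Z^5.

∂_1: C_1 → C_0 sends each edge [p,q] (with p < q) to q − p. For instance
  ∂[1,3] = [3] − [1].
As a 5×10 matrix over Z this has rank 4, with invariant factors (1,1,1,1).

Boundary ∂_2: C_2 → C_1 sends each 2-simplex [p,q,r] to [q,r] − [p,r] + [p,q]. For instance
  ∂[2,3,5] = [3,5] − [2,5] + [2,3],
  ∂[2,3,4] = [3,4] − [2,4] + [2,3].
As a 10×10 matrix over Z this has rank 6, with invariant factors (1,1,1,1,1,1).

Boundary ∂_3: C_3 → C_2 sends each 3-simplex σ to the alternating sum Σ_i (−1)^i (σ with its i-th vertex removed). For instance
  ∂[1,2,4,5] = [2,4,5] − [1,4,5] + [1,2,5] − [1,2,4],
  ∂[2,3,4,5] = [3,4,5] − [2,4,5] + [2,3,5] − [2,3,4].
The 10×5 boundary matrix has rank 4 and Smith normal form diag(1,1,1,1).

Now H_k = ker ∂_k / im ∂_{k+1}, so:

  H_0: rank C_0 − rank ∂_1 = 5 − 4 = 1, and the invariant factors of ∂_1 are all 1, so H_0 ≅ Z.
  H_1: rank ker ∂_1 − rank ∂_2 = (10 − 4) − 6 = 0, and the invariant factors of ∂_2 are all 1, so H_1 ≅ 0.
  H_2: rank ker ∂_2 − rank ∂_3 = (10 − 6) − 4 = 0, and the invariant factors of ∂_3 are all 1, so H_2 ≅ 0.
  H_3: rank ker ∂_3 − rank ∂_4 = (5 − 4) − 0 = 1, and there is no ∂_4, so H_3 ≅ Z.

As a check, the Euler characteristic is 5 − 10 + 10 − 5 = 0, which agrees with 1 − 0 + 0 − 1 = 0.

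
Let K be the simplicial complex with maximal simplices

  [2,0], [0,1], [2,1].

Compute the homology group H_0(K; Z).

H_0 ≅ Z.

Order the vertices as 0 < 1 < 2. Listing each simplex with vertices in this order, K has dimension 1 with simplices:

  0-simplices (3): [0], [1], [2]
  1-simplices (3): [0,1], [0,2], [1,2]

so the chain groups are C_0 ≅ Z^3, C_1 ≅ Z^3.

The boundary map ∂_1: C_1 → C_0 sends each edge [p,q] (with p < q) to q − p.
The 3×3 boundary matrix has rank 2 and Smith normal form diag(1,1).

Reading off H_k = ker ∂_k / im ∂_{k+1}:

  H_0: rank C_0 − rank ∂_1 = 3 − 2 = 1, and the invariant factors of ∂_1 are all 1, so H_0 = Z.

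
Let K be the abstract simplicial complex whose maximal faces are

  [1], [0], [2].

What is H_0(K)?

H_0 ≅ Z^3.

Take the total order 0 < 1 < 2 on the vertex set. Then K (dimension 0) consists of the simplices:

  0-simplices (3): [0], [1], [2]

so the chain groups are C_0 ≅ Z^3.

Reading off H_k = ker ∂_k / im ∂_{k+1}:

  H_0: rank C_0 − rank ∂_1 = 3 − 0 = 3, and there is no ∂_1, so H_0 ≅ Z^3.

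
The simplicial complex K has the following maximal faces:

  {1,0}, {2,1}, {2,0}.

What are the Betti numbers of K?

Fix the vertex order 0 < 1 < 2 and write every simplex with vertices in increasing order. Then dim K = 1 and the simplices of K are:

  0-simplices (3): [0], [1], [2]
  1-simplices (3): [0,1], [0,2], [1,2]

giving chain groups C_0 ≅ Z^3, C_1 ≅ Z^3.

Boundary ∂_1: C_1 → C_0 is given by ∂[p,q] = [q] − [p]. For instance
  ∂[1,2] = [2] − [1].
This gives a 3×3 integer matrix of rank 2; reducing to Smith normal form yields diagonal entries (1,1).

Reading off H_k = ker ∂_k / im ∂_{k+1}:

  H_0: rank C_0 − rank ∂_1 = 3 − 2 = 1, and the invariant factors of ∂_1 are all 1, so H_0 ≅ Z.
  H_1: rank ker ∂_1 − rank ∂_2 = (3 − 2) − 0 = 1, and there is no ∂_2, so H_1 ≅ Z.

(K is a triangulation of the circle S^1.)

Hence the Betti numbers are b_0 = 1, b_1 = 1.

b_0 = 1, b_1 = 1.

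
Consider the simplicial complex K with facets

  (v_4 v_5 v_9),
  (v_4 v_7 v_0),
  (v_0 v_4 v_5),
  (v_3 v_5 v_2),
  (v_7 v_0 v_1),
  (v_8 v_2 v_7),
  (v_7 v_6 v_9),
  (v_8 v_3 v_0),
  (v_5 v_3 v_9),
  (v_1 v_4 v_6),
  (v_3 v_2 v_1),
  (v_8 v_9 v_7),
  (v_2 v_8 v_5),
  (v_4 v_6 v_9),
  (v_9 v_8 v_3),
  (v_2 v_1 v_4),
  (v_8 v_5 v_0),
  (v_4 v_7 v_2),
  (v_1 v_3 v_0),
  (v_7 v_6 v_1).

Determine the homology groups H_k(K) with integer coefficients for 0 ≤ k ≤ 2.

H_0 = Z,  H_1 = Z × Z/2,  H_2 = 0.

Order the vertices as v_0 < v_1 < v_2 < v_3 < v_4 < v_5 < v_6 < v_7 < v_8 < v_9. Listing each simplex with vertices in this order, K has dimension 2 with simplices:

  0-simplices (10): [v_0], [v_1], [v_2], [v_3], [v_4], [v_5], [v_6], [v_7], [v_8], [v_9]
  1-simplices (30): (30 of them)
  2-simplices (20): (20 of them)

giving chain groups C_0 ≅ Z^10, C_1 ≅ Z^30, C_2 ≅ Z^20.

∂_1: C_1 → C_0 is given by ∂[p,q] = [q] − [p].
The resulting 10×30 matrix has rank 9, and its Smith normal form has invariant factors (1,1,1,1,1,1,1,1,1).

The boundary map ∂_2: C_2 → C_1 maps a triangle to the signed sum of its edges. For instance
  ∂[v_2,v_4,v_7] = [v_4,v_7] − [v_2,v_7] + [v_2,v_4],
  ∂[v_2,v_7,v_8] = [v_7,v_8] − [v_2,v_8] + [v_2,v_7].
The resulting 30×20 matrix has rank 20, and its Smith normal form has invariant factors (1,1,1,1,1,1,1,1,1,1,1,1,1,1,1,1,1,1,1,2).

Reading off H_k = ker ∂_k / im ∂_{k+1}:

  H_0: rank C_0 − rank ∂_1 = 10 − 9 = 1, and the invariant factors of ∂_1 are all 1, so H_0 = Z.
  H_1: rank ker ∂_1 − rank ∂_2 = (30 − 9) − 20 = 1, and ∂_2 has invariant factor 2 > 1, so H_1 = Z × Z/2.
  H_2: rank ker ∂_2 − rank ∂_3 = (20 − 20) − 0 = 0, and there is no ∂_3, so H_2 = 0.

As a check, the Euler characteristic is 10 − 30 + 20 = 0, which agrees with 1 − 1 + 0 = 0.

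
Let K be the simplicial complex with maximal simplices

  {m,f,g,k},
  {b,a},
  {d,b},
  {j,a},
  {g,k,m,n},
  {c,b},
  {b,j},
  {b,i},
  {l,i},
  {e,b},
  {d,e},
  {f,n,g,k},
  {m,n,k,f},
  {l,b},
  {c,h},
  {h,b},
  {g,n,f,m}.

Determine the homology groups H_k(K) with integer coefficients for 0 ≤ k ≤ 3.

H_0 ≅ Z^2,  H_1 ≅ Z^4,  H_2 = 0,  H_3 ≅ Z.

Fix the vertex order a < b < c < d < e < f < g < h < i < j < k < l < m < n and write every simplex with vertices in increasing order. Then dim K = 3 and the simplices of K are:

  0-simplices (14): a, b, c, d, e, f, g, h, i, j, k, l, m, n
  1-simplices (22): ab, aj, bc, bd, be, bh, bi, bj, bl, ch, de, fg, fk, fm, fn, gk, gm, gn, il, km, kn, mn
  2-simplices (10): fgk, fgm, fgn, fkm, fkn, fmn, gkm, gkn, gmn, kmn
  3-simplices (5): fgkm, fgkn, fgmn, fkmn, gkmn

Hence C_0 ≅ Z^14, C_1 ≅ Z^22, C_2 ≅ Z^10, C_3 ≅ Z^5.

∂_1: C_1 → C_0 maps an edge to its endpoints' difference, ∂[p,q] = q − p. For instance
  ∂ab = b − a.
The resulting 14×22 matrix has rank 12, and its Smith normal form has invariant factors (1,1,1,1,1,1,1,1,1,1,1,1).

Boundary ∂_2: C_2 → C_1 maps a triangle to the signed sum of its edges. For instance
  ∂gkn = kn − gn + gk,
  ∂gkm = km − gm + gk.
This gives a 22×10 integer matrix of rank 6; reducing to Smith normal form yields diagonal entries (1,1,1,1,1,1).

∂_3: C_3 → C_2 sends each 3-simplex σ to the alternating sum Σ_i (−1)^i (σ with its i-th vertex removed). For instance
  ∂fgmn = gmn − fmn + fgn − fgm,
  ∂fgkm = gkm − fkm + fgm − fgk.
The 10×5 boundary matrix has rank 4 and Smith normal form diag(1,1,1,1).

Computing H_k = (kernel of ∂_k) / (image of ∂_{k+1}):

  H_0: rank C_0 − rank ∂_1 = 14 − 12 = 2, and the invariant factors of ∂_1 are all 1, so H_0 = Z^2.
  H_1: rank ker ∂_1 − rank ∂_2 = (22 − 12) − 6 = 4, and the invariant factors of ∂_2 are all 1, so H_1 = Z^4.
  H_2: rank ker ∂_2 − rank ∂_3 = (10 − 6) − 4 = 0, and the invariant factors of ∂_3 are all 1, so H_2 = 0.
  H_3: rank ker ∂_3 − rank ∂_4 = (5 − 4) − 0 = 1, and there is no ∂_4, so H_3 = Z.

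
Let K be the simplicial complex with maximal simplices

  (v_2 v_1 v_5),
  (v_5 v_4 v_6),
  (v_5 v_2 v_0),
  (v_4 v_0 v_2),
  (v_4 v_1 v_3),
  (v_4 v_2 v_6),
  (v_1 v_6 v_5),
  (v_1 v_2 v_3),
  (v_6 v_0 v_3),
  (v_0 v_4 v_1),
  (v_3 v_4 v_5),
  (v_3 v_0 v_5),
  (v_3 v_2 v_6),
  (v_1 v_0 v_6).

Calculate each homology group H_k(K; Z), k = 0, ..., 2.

K has 7 vertices, 21 edges, 14 triangles.
rank ∂_0 = 0, rank ∂_1 = 6 ⇒ b_0 = 7 − 0 − 6 = 1; all invariant factors of ∂_1 are 1 so no torsion. So H_0 ≅ Z.
rank ∂_1 = 6, rank ∂_2 = 13 ⇒ b_1 = 21 − 6 − 13 = 2; all invariant factors of ∂_2 are 1 so no torsion. So H_1 ≅ Z^2.
rank ∂_2 = 13, rank ∂_3 = 0 ⇒ b_2 = 14 − 13 − 0 = 1. So H_2 ≅ Z.

H_0 = Z,  H_1 = Z^2,  H_2 = Z.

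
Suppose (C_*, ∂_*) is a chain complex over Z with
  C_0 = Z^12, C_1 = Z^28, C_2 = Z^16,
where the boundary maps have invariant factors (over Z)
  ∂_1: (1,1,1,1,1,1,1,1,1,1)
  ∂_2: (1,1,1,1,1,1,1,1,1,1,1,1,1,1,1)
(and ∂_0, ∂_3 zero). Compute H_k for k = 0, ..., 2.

H_0 = Z^2,  H_1 = Z^3,  H_2 = Z.

H_0: b_0 = 12 − 0 − 10 = 2; torsion from ∂_1 factors > 1: none. So H_0 = Z^2.
H_1: b_1 = 28 − 10 − 15 = 3; torsion from ∂_2 factors > 1: none. So H_1 = Z^3.
H_2: b_2 = 16 − 15 − 0 = 1; torsion from ∂_3 factors > 1: none. So H_2 = Z.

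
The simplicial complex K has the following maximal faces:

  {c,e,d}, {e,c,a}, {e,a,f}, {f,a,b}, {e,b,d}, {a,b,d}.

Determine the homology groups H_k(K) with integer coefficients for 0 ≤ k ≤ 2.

K has 6 vertices, 12 edges, 6 triangles.
rank ∂_0 = 0, rank ∂_1 = 5 ⇒ b_0 = 6 − 0 − 5 = 1; all invariant factors of ∂_1 are 1 so no torsion. So H_0 ≅ Z.
rank ∂_1 = 5, rank ∂_2 = 6 ⇒ b_1 = 12 − 5 − 6 = 1; all invariant factors of ∂_2 are 1 so no torsion. So H_1 ≅ Z.
rank ∂_2 = 6, rank ∂_3 = 0 ⇒ b_2 = 6 − 6 − 0 = 0. So H_2 ≅ 0.

H_0 ≅ Z,  H_1 ≅ Z,  H_2 = 0.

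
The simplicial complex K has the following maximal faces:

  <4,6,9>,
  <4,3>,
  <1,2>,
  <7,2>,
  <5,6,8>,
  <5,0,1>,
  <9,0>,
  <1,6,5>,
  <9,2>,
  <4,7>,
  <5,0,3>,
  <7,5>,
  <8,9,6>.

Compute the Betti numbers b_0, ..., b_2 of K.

We work with the vertex ordering 0 < 1 < 2 < 3 < 4 < 5 < 6 < 7 < 8 < 9. The simplices of K, each written with vertices in increasing order, are:

  0-simplices (10): [0], [1], [2], [3], [4], [5], [6], [7], [8], [9]
  1-simplices (20): [0,1], [0,3], [0,5], [0,9], [1,2], [1,5], [1,6], [2,7], [2,9], [3,4], [3,5], [4,6], [4,7], [4,9], [5,6], [5,7], [5,8], [6,8], [6,9], [8,9]
  2-simplices (6): [0,1,5], [0,3,5], [1,5,6], [4,6,9], [5,6,8], [6,8,9]

so the chain groups are C_0 ≅ Z^10, C_1 ≅ Z^20, C_2 ≅ Z^6.

The boundary map ∂_1: C_1 → C_0 is given by ∂[p,q] = [q] − [p]. For instance
  ∂[4,6] = [6] − [4].
The resulting 10×20 matrix has rank 9, and its Smith normal form has invariant factors (1,1,1,1,1,1,1,1,1).

∂_2: C_2 → C_1 sends each 2-simplex [p,q,r] to [q,r] − [p,r] + [p,q]. For instance
  ∂[0,1,5] = [1,5] − [0,5] + [0,1],
  ∂[1,5,6] = [5,6] − [1,6] + [1,5].
The resulting 20×6 matrix has rank 6, and its Smith normal form has invariant factors (1,1,1,1,1,1).

From H_k ≅ ker(∂_k) / im(∂_{k+1}) we obtain:

  H_0: rank C_0 − rank ∂_1 = 10 − 9 = 1, and the invariant factors of ∂_1 are all 1, so H_0 ≅ Z.
  H_1: rank ker ∂_1 − rank ∂_2 = (20 − 9) − 6 = 5, and the invariant factors of ∂_2 are all 1, so H_1 ≅ Z^5.
  H_2: rank ker ∂_2 − rank ∂_3 = (6 − 6) − 0 = 0, and there is no ∂_3, so H_2 ≅ 0.

Hence the Betti numbers are b_0 = 1, b_1 = 5, b_2 = 0.

b_0 = 1, b_1 = 5, b_2 = 0.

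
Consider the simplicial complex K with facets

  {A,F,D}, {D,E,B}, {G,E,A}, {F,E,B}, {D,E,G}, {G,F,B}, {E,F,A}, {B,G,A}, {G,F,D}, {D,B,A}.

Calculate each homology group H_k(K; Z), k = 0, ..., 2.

H_0 ≅ Z,  H_1 ≅ Z/2Z,  H_2 = 0.

Fix the vertex order A < B < D < E < F < G and write every simplex with vertices in increasing order. Then dim K = 2 and the simplices of K are:

  0-simplices (6): A, B, D, E, F, G
  1-simplices (15): AB, AD, AE, AF, AG, BD, BE, BF, BG, DE, DF, DG, EF, EG, FG
  2-simplices (10): ABD, ABG, ADF, AEF, AEG, BDE, BEF, BFG, DEG, DFG

giving chain groups C_0 ≅ Z^6, C_1 ≅ Z^15, C_2 ≅ Z^10.

∂_1: C_1 → C_0 sends each edge [p,q] (with p < q) to q − p.
As a 6×15 matrix over Z this has rank 5, with invariant factors (1,1,1,1,1).

∂_2: C_2 → C_1 maps a triangle to the signed sum of its edges. For instance
  ∂DFG = FG − DG + DF,
  ∂AEF = EF − AF + AE.
The 15×10 boundary matrix has rank 10 and Smith normal form diag(1,1,1,1,1,1,1,1,1,2).

From H_k ≅ ker(∂_k) / im(∂_{k+1}) we obtain:

  H_0: rank C_0 − rank ∂_1 = 6 − 5 = 1, and the invariant factors of ∂_1 are all 1, so H_0 = Z.
  H_1: rank ker ∂_1 − rank ∂_2 = (15 − 5) − 10 = 0, and ∂_2 has invariant factor 2 > 1, so H_1 = Z/2Z.
  H_2: rank ker ∂_2 − rank ∂_3 = (10 − 10) − 0 = 0, and there is no ∂_3, so H_2 = 0.

(K is a triangulation of the real projective plane RP^2.)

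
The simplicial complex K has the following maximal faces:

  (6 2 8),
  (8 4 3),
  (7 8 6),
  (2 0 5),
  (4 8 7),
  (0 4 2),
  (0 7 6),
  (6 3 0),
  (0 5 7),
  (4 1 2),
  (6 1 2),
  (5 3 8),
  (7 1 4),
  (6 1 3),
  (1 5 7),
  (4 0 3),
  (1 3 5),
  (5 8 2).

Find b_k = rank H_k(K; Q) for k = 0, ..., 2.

We work with the vertex ordering 0 < 1 < 2 < 3 < 4 < 5 < 6 < 7 < 8. The simplices of K, each written with vertices in increasing order, are:

  0-simplices (9): [0], [1], [2], [3], [4], [5], [6], [7], [8]
  1-simplices (27): (27 of them)
  2-simplices (18): [0,2,4], [0,2,5], [0,3,4], [0,3,6], [0,5,7], [0,6,7], [1,2,4], [1,2,6], [1,3,5], [1,3,6], [1,4,7], [1,5,7], [2,5,8], [2,6,8], [3,4,8], [3,5,8], [4,7,8], [6,7,8]

Hence C_0 ≅ Z^9, C_1 ≅ Z^27, C_2 ≅ Z^18.

∂_1: C_1 → C_0 maps an edge to its endpoints' difference, ∂[p,q] = q − p. For instance
  ∂[2,5] = [5] − [2].
As a 9×27 matrix over Z this has rank 8, with invariant factors (1,1,1,1,1,1,1,1).

Boundary ∂_2: C_2 → C_1 maps a triangle to the signed sum of its edges. For instance
  ∂[1,2,4] = [2,4] − [1,4] + [1,2],
  ∂[0,3,6] = [3,6] − [0,6] + [0,3].
The resulting 27×18 matrix has rank 17, and its Smith normal form has invariant factors (1,1,1,1,1,1,1,1,1,1,1,1,1,1,1,1,1).

Now H_k = ker ∂_k / im ∂_{k+1}, so:

  H_0: rank C_0 − rank ∂_1 = 9 − 8 = 1, and the invariant factors of ∂_1 are all 1, so H_0 ≅ Z.
  H_1: rank ker ∂_1 − rank ∂_2 = (27 − 8) − 17 = 2, and the invariant factors of ∂_2 are all 1, so H_1 ≅ Z^2.
  H_2: rank ker ∂_2 − rank ∂_3 = (18 − 17) − 0 = 1, and there is no ∂_3, so H_2 ≅ Z.

Hence the Betti numbers are b_0 = 1, b_1 = 2, b_2 = 1.

b_0 = 1, b_1 = 2, b_2 = 1.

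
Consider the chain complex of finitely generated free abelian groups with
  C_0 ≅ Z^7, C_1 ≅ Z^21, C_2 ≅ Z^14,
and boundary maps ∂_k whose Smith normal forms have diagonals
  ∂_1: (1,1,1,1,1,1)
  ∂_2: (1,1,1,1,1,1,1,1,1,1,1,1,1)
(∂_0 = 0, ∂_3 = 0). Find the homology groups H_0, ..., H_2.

H_0 ≅ Z,  H_1 ≅ Z^2,  H_2 ≅ Z.

H_0: b_0 = 7 − 0 − 6 = 1; torsion from ∂_1 factors > 1: none. So H_0 ≅ Z.
H_1: b_1 = 21 − 6 − 13 = 2; torsion from ∂_2 factors > 1: none. So H_1 ≅ Z^2.
H_2: b_2 = 14 − 13 − 0 = 1; torsion from ∂_3 factors > 1: none. So H_2 ≅ Z.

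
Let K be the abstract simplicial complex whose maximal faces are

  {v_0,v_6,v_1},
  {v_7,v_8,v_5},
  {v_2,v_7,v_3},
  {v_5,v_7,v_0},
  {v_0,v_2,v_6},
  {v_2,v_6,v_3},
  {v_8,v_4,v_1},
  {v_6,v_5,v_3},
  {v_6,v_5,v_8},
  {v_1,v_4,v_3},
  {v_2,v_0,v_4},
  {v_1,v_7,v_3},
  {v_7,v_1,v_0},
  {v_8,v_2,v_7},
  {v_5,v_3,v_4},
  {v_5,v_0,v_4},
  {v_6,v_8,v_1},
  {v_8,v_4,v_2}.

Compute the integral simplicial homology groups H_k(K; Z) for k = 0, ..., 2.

H_0 = Z,  H_1 = Z^2,  H_2 = Z.

K has 9 vertices, 27 edges, 18 triangles.
rank ∂_0 = 0, rank ∂_1 = 8 ⇒ b_0 = 9 − 0 − 8 = 1; all invariant factors of ∂_1 are 1 so no torsion. So H_0 = Z.
rank ∂_1 = 8, rank ∂_2 = 17 ⇒ b_1 = 27 − 8 − 17 = 2; all invariant factors of ∂_2 are 1 so no torsion. So H_1 = Z^2.
rank ∂_2 = 17, rank ∂_3 = 0 ⇒ b_2 = 18 − 17 − 0 = 1. So H_2 = Z.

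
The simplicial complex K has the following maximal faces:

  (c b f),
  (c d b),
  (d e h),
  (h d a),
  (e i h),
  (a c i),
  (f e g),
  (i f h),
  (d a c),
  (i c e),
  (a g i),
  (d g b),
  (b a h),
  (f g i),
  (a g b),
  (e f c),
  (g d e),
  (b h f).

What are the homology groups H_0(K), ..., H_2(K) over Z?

Fix the vertex order a < b < c < d < e < f < g < h < i and write every simplex with vertices in increasing order. Then dim K = 2 and the simplices of K are:

  0-simplices (9): a, b, c, d, e, f, g, h, i
  1-simplices (27): ab, ac, ad, ag, ah, ai, bc, bd, bf, bg, bh, cd, ce, cf, ci, de, dg, dh, ef, eg, eh, ei, fg, fh, fi, gi, hi
  2-simplices (18): abg, abh, acd, aci, adh, agi, bcd, bcf, bdg, bfh, cef, cei, deg, deh, efg, ehi, fgi, fhi

giving chain groups C_0 ≅ Z^9, C_1 ≅ Z^27, C_2 ≅ Z^18.

The boundary map ∂_1: C_1 → C_0 is given by ∂[p,q] = [q] − [p].
The resulting 9×27 matrix has rank 8, and its Smith normal form has invariant factors (1,1,1,1,1,1,1,1).

Boundary ∂_2: C_2 → C_1 sends each 2-simplex [p,q,r] to [q,r] − [p,r] + [p,q]. For instance
  ∂bcf = cf − bf + bc,
  ∂cei = ei − ci + ce.
The resulting 27×18 matrix has rank 18, and its Smith normal form has invariant factors (1,1,1,1,1,1,1,1,1,1,1,1,1,1,1,1,1,2).

Computing H_k = (kernel of ∂_k) / (image of ∂_{k+1}):

  H_0: rank C_0 − rank ∂_1 = 9 − 8 = 1, and the invariant factors of ∂_1 are all 1, so H_0 = Z.
  H_1: rank ker ∂_1 − rank ∂_2 = (27 − 8) − 18 = 1, and ∂_2 has invariant factor 2 > 1, so H_1 = Z ⊕ Z/2.
  H_2: rank ker ∂_2 − rank ∂_3 = (18 − 18) − 0 = 0, and there is no ∂_3, so H_2 = 0.

H_0 ≅ Z,  H_1 ≅ Z ⊕ Z/2,  H_2 = 0.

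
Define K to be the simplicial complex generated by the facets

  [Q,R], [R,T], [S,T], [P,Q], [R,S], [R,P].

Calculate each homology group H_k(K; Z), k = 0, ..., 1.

We work with the vertex ordering P < Q < R < S < T. The simplices of K, each written with vertices in increasing order, are:

  0-simplices (5): P, Q, R, S, T
  1-simplices (6): PQ, PR, QR, RS, RT, ST

giving chain groups C_0 ≅ Z^5, C_1 ≅ Z^6.

∂_1: C_1 → C_0 is given by ∂[p,q] = [q] − [p]. For instance
  ∂QR = R − Q.
The resulting 5×6 matrix has rank 4, and its Smith normal form has invariant factors (1,1,1,1).

Computing H_k = (kernel of ∂_k) / (image of ∂_{k+1}):

  H_0: rank C_0 − rank ∂_1 = 5 − 4 = 1, and the invariant factors of ∂_1 are all 1, so H_0 ≅ Z.
  H_1: rank ker ∂_1 − rank ∂_2 = (6 − 4) − 0 = 2, and there is no ∂_2, so H_1 ≅ Z^2.

As a check, the Euler characteristic is 5 − 6 = -1, which agrees with 1 − 2 = -1.

H_0 ≅ Z,  H_1 ≅ Z^2.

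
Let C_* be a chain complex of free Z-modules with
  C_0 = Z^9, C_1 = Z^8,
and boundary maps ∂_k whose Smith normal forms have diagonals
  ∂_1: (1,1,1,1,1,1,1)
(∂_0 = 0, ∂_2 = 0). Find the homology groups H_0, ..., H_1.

H_0: b_0 = 9 − 0 − 7 = 2; torsion from ∂_1 factors > 1: none. So H_0 = Z^2.
H_1: b_1 = 8 − 7 − 0 = 1; torsion from ∂_2 factors > 1: none. So H_1 = Z.

H_0 = Z^2,  H_1 = Z.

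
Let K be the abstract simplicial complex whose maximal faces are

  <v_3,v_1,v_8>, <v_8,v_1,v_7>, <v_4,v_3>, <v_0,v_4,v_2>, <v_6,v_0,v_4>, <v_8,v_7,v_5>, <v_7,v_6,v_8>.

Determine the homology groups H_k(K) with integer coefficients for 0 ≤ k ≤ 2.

Fix the vertex order v_0 < v_1 < v_2 < v_3 < v_4 < v_5 < v_6 < v_7 < v_8 and write every simplex with vertices in increasing order. Then dim K = 2 and the simplices of K are:

  0-simplices (9): [v_0], [v_1], [v_2], [v_3], [v_4], [v_5], [v_6], [v_7], [v_8]
  1-simplices (15): (15 of them)
  2-simplices (6): [v_0,v_2,v_4], [v_0,v_4,v_6], [v_1,v_3,v_8], [v_1,v_7,v_8], [v_5,v_7,v_8], [v_6,v_7,v_8]

Hence C_0 ≅ Z^9, C_1 ≅ Z^15, C_2 ≅ Z^6.

∂_1: C_1 → C_0 is given by ∂[p,q] = [q] − [p]. For instance
  ∂[v_3,v_4] = [v_4] − [v_3].
The 9×15 boundary matrix has rank 8 and Smith normal form diag(1,1,1,1,1,1,1,1).

Boundary ∂_2: C_2 → C_1 sends each 2-simplex [p,q,r] to [q,r] − [p,r] + [p,q]. For instance
  ∂[v_6,v_7,v_8] = [v_7,v_8] − [v_6,v_8] + [v_6,v_7],
  ∂[v_1,v_3,v_8] = [v_3,v_8] − [v_1,v_8] + [v_1,v_3].
The resulting 15×6 matrix has rank 6, and its Smith normal form has invariant factors (1,1,1,1,1,1).

Now H_k = ker ∂_k / im ∂_{k+1}, so:

  H_0: rank C_0 − rank ∂_1 = 9 − 8 = 1, and the invariant factors of ∂_1 are all 1, so H_0 = Z.
  H_1: rank ker ∂_1 − rank ∂_2 = (15 − 8) − 6 = 1, and the invariant factors of ∂_2 are all 1, so H_1 = Z.
  H_2: rank ker ∂_2 − rank ∂_3 = (6 − 6) − 0 = 0, and there is no ∂_3, so H_2 = 0.

H_0 = Z,  H_1 = Z,  H_2 = 0.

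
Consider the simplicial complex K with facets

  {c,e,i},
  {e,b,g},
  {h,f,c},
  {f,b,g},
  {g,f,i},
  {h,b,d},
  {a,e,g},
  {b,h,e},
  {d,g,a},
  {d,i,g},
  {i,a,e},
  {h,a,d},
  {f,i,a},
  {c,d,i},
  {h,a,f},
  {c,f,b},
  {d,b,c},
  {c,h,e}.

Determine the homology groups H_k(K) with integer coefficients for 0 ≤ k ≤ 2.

H_0 ≅ Z,  H_1 ≅ Z ⊕ Z/2,  H_2 = 0.

K has 9 vertices, 27 edges, 18 triangles.
rank ∂_0 = 0, rank ∂_1 = 8 ⇒ b_0 = 9 − 0 − 8 = 1; all invariant factors of ∂_1 are 1 so no torsion. So H_0 ≅ Z.
rank ∂_1 = 8, rank ∂_2 = 18 ⇒ b_1 = 27 − 8 − 18 = 1; ∂_2 has invariant factor(s) [2] giving torsion. So H_1 ≅ Z ⊕ Z/2.
rank ∂_2 = 18, rank ∂_3 = 0 ⇒ b_2 = 18 − 18 − 0 = 0. So H_2 ≅ 0.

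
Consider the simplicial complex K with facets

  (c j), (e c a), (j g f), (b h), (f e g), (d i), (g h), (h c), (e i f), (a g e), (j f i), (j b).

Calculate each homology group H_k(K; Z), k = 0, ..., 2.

H_0 ≅ Z,  H_1 ≅ Z^3,  H_2 = 0.

We work with the vertex ordering a < b < c < d < e < f < g < h < i < j. The simplices of K, each written with vertices in increasing order, are:

  0-simplices (10): a, b, c, d, e, f, g, h, i, j
  1-simplices (18): ac, ae, ag, bh, bj, ce, ch, cj, di, ef, eg, ei, fg, fi, fj, gh, gj, ij
  2-simplices (6): ace, aeg, efg, efi, fgj, fij

Hence C_0 ≅ Z^10, C_1 ≅ Z^18, C_2 ≅ Z^6.

∂_1: C_1 → C_0 maps an edge to its endpoints' difference, ∂[p,q] = q − p.
This gives a 10×18 integer matrix of rank 9; reducing to Smith normal form yields diagonal entries (1,1,1,1,1,1,1,1,1).

∂_2: C_2 → C_1 acts by ∂[p,q,r] = [q,r] − [p,r] + [p,q]. For instance
  ∂efg = fg − eg + ef,
  ∂ace = ce − ae + ac.
The resulting 18×6 matrix has rank 6, and its Smith normal form has invariant factors (1,1,1,1,1,1).

Reading off H_k = ker ∂_k / im ∂_{k+1}:

  H_0: rank C_0 − rank ∂_1 = 10 − 9 = 1, and the invariant factors of ∂_1 are all 1, so H_0 ≅ Z.
  H_1: rank ker ∂_1 − rank ∂_2 = (18 − 9) − 6 = 3, and the invariant factors of ∂_2 are all 1, so H_1 ≅ Z^3.
  H_2: rank ker ∂_2 − rank ∂_3 = (6 − 6) − 0 = 0, and there is no ∂_3, so H_2 ≅ 0.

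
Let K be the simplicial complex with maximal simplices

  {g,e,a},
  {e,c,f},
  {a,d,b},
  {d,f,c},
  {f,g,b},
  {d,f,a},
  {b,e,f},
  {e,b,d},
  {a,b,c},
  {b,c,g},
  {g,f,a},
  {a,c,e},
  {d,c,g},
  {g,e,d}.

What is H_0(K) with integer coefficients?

Take the total order a < b < c < d < e < f < g on the vertex set. Then K (dimension 2) consists of the simplices:

  0-simplices (7): a, b, c, d, e, f, g
  1-simplices (21): ab, ac, ad, ae, af, ag, bc, bd, be, bf, bg, cd, ce, cf, cg, de, df, dg, ef, eg, fg
  2-simplices (14): abc, abd, ace, adf, aeg, afg, bcg, bde, bef, bfg, cdf, cdg, cef, deg

Hence C_0 ≅ Z^7, C_1 ≅ Z^21, C_2 ≅ Z^14.

Boundary ∂_1: C_1 → C_0 maps an edge to its endpoints' difference, ∂[p,q] = q − p.
The resulting 7×21 matrix has rank 6, and its Smith normal form has invariant factors (1,1,1,1,1,1).

The boundary map ∂_2: C_2 → C_1 sends each 2-simplex [p,q,r] to [q,r] − [p,r] + [p,q]. For instance
  ∂bfg = fg − bg + bf,
  ∂abd = bd − ad + ab.
As a 21×14 matrix over Z this has rank 13, with invariant factors (1,1,1,1,1,1,1,1,1,1,1,1,1).

Computing H_k = (kernel of ∂_k) / (image of ∂_{k+1}):

  H_0: rank C_0 − rank ∂_1 = 7 − 6 = 1, and the invariant factors of ∂_1 are all 1, so H_0 = Z.

H_0 = Z.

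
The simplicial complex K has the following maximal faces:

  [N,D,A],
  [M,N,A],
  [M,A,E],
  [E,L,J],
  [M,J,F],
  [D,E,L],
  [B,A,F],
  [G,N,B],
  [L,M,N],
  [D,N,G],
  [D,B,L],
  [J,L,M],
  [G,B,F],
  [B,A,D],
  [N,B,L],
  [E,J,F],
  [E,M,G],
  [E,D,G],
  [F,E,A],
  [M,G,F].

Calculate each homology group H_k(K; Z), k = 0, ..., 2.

Order the vertices as A < B < D < E < F < G < J < L < M < N. Listing each simplex with vertices in this order, K has dimension 2 with simplices:

  0-simplices (10): A, B, D, E, F, G, J, L, M, N
  1-simplices (30): AB, AD, AE, AF, AM, AN, BD, BF, BG, BL, BN, DE, DG, DL, DN, EF, EG, EJ, EL, EM, FG, FJ, FM, GM, GN, JL, JM, LM, LN, MN
  2-simplices (20): ABD, ABF, ADN, AEF, AEM, AMN, BDL, BFG, BGN, BLN, DEG, DEL, DGN, EFJ, EGM, EJL, FGM, FJM, JLM, LMN

so the chain groups are C_0 ≅ Z^10, C_1 ≅ Z^30, C_2 ≅ Z^20.

Boundary ∂_1: C_1 → C_0 maps an edge to its endpoints' difference, ∂[p,q] = q − p. For instance
  ∂BD = D − B.
The resulting 10×30 matrix has rank 9, and its Smith normal form has invariant factors (1,1,1,1,1,1,1,1,1).

∂_2: C_2 → C_1 acts by ∂[p,q,r] = [q,r] − [p,r] + [p,q]. For instance
  ∂BFG = FG − BG + BF,
  ∂ABF = BF − AF + AB.
As a 30×20 matrix over Z this has rank 20, with invariant factors (1,1,1,1,1,1,1,1,1,1,1,1,1,1,1,1,1,1,1,2).

Reading off H_k = ker ∂_k / im ∂_{k+1}:

  H_0: rank C_0 − rank ∂_1 = 10 − 9 = 1, and the invariant factors of ∂_1 are all 1, so H_0 = Z.
  H_1: rank ker ∂_1 − rank ∂_2 = (30 − 9) − 20 = 1, and ∂_2 has invariant factor 2 > 1, so H_1 = Z ⊕ Z_2.
  H_2: rank ker ∂_2 − rank ∂_3 = (20 − 20) − 0 = 0, and there is no ∂_3, so H_2 = 0.

As a check, the Euler characteristic is 10 − 30 + 20 = 0, which agrees with 1 − 1 + 0 = 0.

H_0 ≅ Z,  H_1 ≅ Z ⊕ Z_2,  H_2 = 0.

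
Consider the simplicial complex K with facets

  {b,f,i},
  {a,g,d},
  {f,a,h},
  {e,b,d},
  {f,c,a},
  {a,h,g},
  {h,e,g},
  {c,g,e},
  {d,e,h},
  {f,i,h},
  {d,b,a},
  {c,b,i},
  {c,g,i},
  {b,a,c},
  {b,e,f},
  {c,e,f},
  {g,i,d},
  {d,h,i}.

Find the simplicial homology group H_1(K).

K has 9 vertices, 27 edges, 18 triangles.
rank ∂_1 = 8, rank ∂_2 = 18 ⇒ b_1 = 27 − 8 − 18 = 1; ∂_2 has invariant factor(s) [2] giving torsion. So H_1 ≅ Z ⊕ Z/2.

H_1 = Z ⊕ Z/2.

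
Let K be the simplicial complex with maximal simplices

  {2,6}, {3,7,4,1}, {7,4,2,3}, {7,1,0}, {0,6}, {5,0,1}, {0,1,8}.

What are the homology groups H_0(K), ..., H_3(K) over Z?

H_0 ≅ Z,  H_1 ≅ Z,  H_2 = 0,  H_3 = 0.

Order the vertices as 0 < 1 < 2 < 3 < 4 < 5 < 6 < 7 < 8. Listing each simplex with vertices in this order, K has dimension 3 with simplices:

  0-simplices (9): [0], [1], [2], [3], [4], [5], [6], [7], [8]
  1-simplices (17): [0,1], [0,5], [0,6], [0,7], [0,8], [1,3], [1,4], [1,5], [1,7], [1,8], [2,3], [2,4], [2,6], [2,7], [3,4], [3,7], [4,7]
  2-simplices (10): [0,1,5], [0,1,7], [0,1,8], [1,3,4], [1,3,7], [1,4,7], [2,3,4], [2,3,7], [2,4,7], [3,4,7]
  3-simplices (2): [1,3,4,7], [2,3,4,7]

Hence C_0 ≅ Z^9, C_1 ≅ Z^17, C_2 ≅ Z^10, C_3 ≅ Z^2.

∂_1: C_1 → C_0 sends each edge [p,q] (with p < q) to q − p. For instance
  ∂[3,7] = [7] − [3].
The 9×17 boundary matrix has rank 8 and Smith normal form diag(1,1,1,1,1,1,1,1).

Boundary ∂_2: C_2 → C_1 sends each 2-simplex [p,q,r] to [q,r] − [p,r] + [p,q]. For instance
  ∂[2,4,7] = [4,7] − [2,7] + [2,4],
  ∂[2,3,7] = [3,7] − [2,7] + [2,3].
The 17×10 boundary matrix has rank 8 and Smith normal form diag(1,1,1,1,1,1,1,1).

The boundary map ∂_3: C_3 → C_2 sends each 3-simplex σ to the alternating sum Σ_i (−1)^i (σ with its i-th vertex removed). For instance
  ∂[2,3,4,7] = [3,4,7] − [2,4,7] + [2,3,7] − [2,3,4],
  ∂[1,3,4,7] = [3,4,7] − [1,4,7] + [1,3,7] − [1,3,4].
This gives a 10×2 integer matrix of rank 2; reducing to Smith normal form yields diagonal entries (1,1).

Now H_k = ker ∂_k / im ∂_{k+1}, so:

  H_0: rank C_0 − rank ∂_1 = 9 − 8 = 1, and the invariant factors of ∂_1 are all 1, so H_0 = Z.
  H_1: rank ker ∂_1 − rank ∂_2 = (17 − 8) − 8 = 1, and the invariant factors of ∂_2 are all 1, so H_1 = Z.
  H_2: rank ker ∂_2 − rank ∂_3 = (10 − 8) − 2 = 0, and the invariant factors of ∂_3 are all 1, so H_2 = 0.
  H_3: rank ker ∂_3 − rank ∂_4 = (2 − 2) − 0 = 0, and there is no ∂_4, so H_3 = 0.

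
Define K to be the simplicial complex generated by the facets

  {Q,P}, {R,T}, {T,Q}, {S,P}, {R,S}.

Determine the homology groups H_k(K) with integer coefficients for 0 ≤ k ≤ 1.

H_0 ≅ Z,  H_1 ≅ Z.

Order the vertices as P < Q < R < S < T. Listing each simplex with vertices in this order, K has dimension 1 with simplices:

  0-simplices (5): P, Q, R, S, T
  1-simplices (5): PQ, PS, QT, RS, RT

Hence C_0 ≅ Z^5, C_1 ≅ Z^5.

∂_1: C_1 → C_0 is given by ∂[p,q] = [q] − [p]. For instance
  ∂RT = T − R.
This gives a 5×5 integer matrix of rank 4; reducing to Smith normal form yields diagonal entries (1,1,1,1).

From H_k ≅ ker(∂_k) / im(∂_{k+1}) we obtain:

  H_0: rank C_0 − rank ∂_1 = 5 − 4 = 1, and the invariant factors of ∂_1 are all 1, so H_0 ≅ Z.
  H_1: rank ker ∂_1 − rank ∂_2 = (5 − 4) − 0 = 1, and there is no ∂_2, so H_1 ≅ Z.

(K is a triangulation of the circle S^1.)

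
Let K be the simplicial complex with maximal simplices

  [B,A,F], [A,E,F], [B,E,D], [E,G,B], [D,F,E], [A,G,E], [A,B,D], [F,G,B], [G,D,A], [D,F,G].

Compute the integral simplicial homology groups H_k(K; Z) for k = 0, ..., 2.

H_0 ≅ Z,  H_1 ≅ Z/2,  H_2 = 0.

We work with the vertex ordering A < B < D < E < F < G. The simplices of K, each written with vertices in increasing order, are:

  0-simplices (6): A, B, D, E, F, G
  1-simplices (15): AB, AD, AE, AF, AG, BD, BE, BF, BG, DE, DF, DG, EF, EG, FG
  2-simplices (10): ABD, ABF, ADG, AEF, AEG, BDE, BEG, BFG, DEF, DFG

Hence C_0 ≅ Z^6, C_1 ≅ Z^15, C_2 ≅ Z^10.

The boundary map ∂_1: C_1 → C_0 maps an edge to its endpoints' difference, ∂[p,q] = q − p. For instance
  ∂DF = F − D.
The 6×15 boundary matrix has rank 5 and Smith normal form diag(1,1,1,1,1).

Boundary ∂_2: C_2 → C_1 maps a triangle to the signed sum of its edges. For instance
  ∂AEF = EF − AF + AE,
  ∂ABD = BD − AD + AB.
The 15×10 boundary matrix has rank 10 and Smith normal form diag(1,1,1,1,1,1,1,1,1,2).

Now H_k = ker ∂_k / im ∂_{k+1}, so:

  H_0: rank C_0 − rank ∂_1 = 6 − 5 = 1, and the invariant factors of ∂_1 are all 1, so H_0 = Z.
  H_1: rank ker ∂_1 − rank ∂_2 = (15 − 5) − 10 = 0, and ∂_2 has invariant factor 2 > 1, so H_1 = Z/2.
  H_2: rank ker ∂_2 − rank ∂_3 = (10 − 10) − 0 = 0, and there is no ∂_3, so H_2 = 0.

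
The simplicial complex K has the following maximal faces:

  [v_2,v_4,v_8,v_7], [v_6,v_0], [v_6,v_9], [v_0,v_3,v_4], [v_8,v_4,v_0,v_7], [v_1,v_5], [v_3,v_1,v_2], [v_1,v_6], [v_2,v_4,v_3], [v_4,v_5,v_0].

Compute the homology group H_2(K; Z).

Fix the vertex order v_0 < v_1 < v_2 < v_3 < v_4 < v_5 < v_6 < v_7 < v_8 < v_9 and write every simplex with vertices in increasing order. Then dim K = 3 and the simplices of K are:

  0-simplices (10): [v_0], [v_1], [v_2], [v_3], [v_4], [v_5], [v_6], [v_7], [v_8], [v_9]
  1-simplices (20): (20 of them)
  2-simplices (11): (11 of them)
  3-simplices (2): [v_0,v_4,v_7,v_8], [v_2,v_4,v_7,v_8]

so the chain groups are C_0 ≅ Z^10, C_1 ≅ Z^20, C_2 ≅ Z^11, C_3 ≅ Z^2.

The boundary map ∂_1: C_1 → C_0 is given by ∂[p,q] = [q] − [p]. For instance
  ∂[v_4,v_5] = [v_5] − [v_4].
The 10×20 boundary matrix has rank 9 and Smith normal form diag(1,1,1,1,1,1,1,1,1).

The boundary map ∂_2: C_2 → C_1 sends each 2-simplex [p,q,r] to [q,r] − [p,r] + [p,q]. For instance
  ∂[v_1,v_2,v_3] = [v_2,v_3] − [v_1,v_3] + [v_1,v_2],
  ∂[v_0,v_4,v_5] = [v_4,v_5] − [v_0,v_5] + [v_0,v_4].
The resulting 20×11 matrix has rank 9, and its Smith normal form has invariant factors (1,1,1,1,1,1,1,1,1).

The boundary map ∂_3: C_3 → C_2 sends each 3-simplex σ to the alternating sum Σ_i (−1)^i (σ with its i-th vertex removed). For instance
  ∂[v_2,v_4,v_7,v_8] = [v_4,v_7,v_8] − [v_2,v_7,v_8] + [v_2,v_4,v_8] − [v_2,v_4,v_7],
  ∂[v_0,v_4,v_7,v_8] = [v_4,v_7,v_8] − [v_0,v_7,v_8] + [v_0,v_4,v_8] − [v_0,v_4,v_7].
The 11×2 boundary matrix has rank 2 and Smith normal form diag(1,1).

Reading off H_k = ker ∂_k / im ∂_{k+1}:

  H_2: rank ker ∂_2 − rank ∂_3 = (11 − 9) − 2 = 0, and the invariant factors of ∂_3 are all 1, so H_2 ≅ 0.

H_2 = 0.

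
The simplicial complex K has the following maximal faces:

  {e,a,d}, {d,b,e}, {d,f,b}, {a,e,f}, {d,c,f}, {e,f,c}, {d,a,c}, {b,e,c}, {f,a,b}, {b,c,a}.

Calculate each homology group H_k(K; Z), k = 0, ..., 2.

We work with the vertex ordering a < b < c < d < e < f. The simplices of K, each written with vertices in increasing order, are:

  0-simplices (6): a, b, c, d, e, f
  1-simplices (15): ab, ac, ad, ae, af, bc, bd, be, bf, cd, ce, cf, de, df, ef
  2-simplices (10): abc, abf, acd, ade, aef, bce, bde, bdf, cdf, cef

Hence C_0 ≅ Z^6, C_1 ≅ Z^15, C_2 ≅ Z^10.

Boundary ∂_1: C_1 → C_0 sends each edge [p,q] (with p < q) to q − p.
This gives a 6×15 integer matrix of rank 5; reducing to Smith normal form yields diagonal entries (1,1,1,1,1).

The boundary map ∂_2: C_2 → C_1 sends each 2-simplex [p,q,r] to [q,r] − [p,r] + [p,q]. For instance
  ∂ade = de − ae + ad,
  ∂abc = bc − ac + ab.
The resulting 15×10 matrix has rank 10, and its Smith normal form has invariant factors (1,1,1,1,1,1,1,1,1,2).

Computing H_k = (kernel of ∂_k) / (image of ∂_{k+1}):

  H_0: rank C_0 − rank ∂_1 = 6 − 5 = 1, and the invariant factors of ∂_1 are all 1, so H_0 = Z.
  H_1: rank ker ∂_1 − rank ∂_2 = (15 − 5) − 10 = 0, and ∂_2 has invariant factor 2 > 1, so H_1 = Z/2.
  H_2: rank ker ∂_2 − rank ∂_3 = (10 − 10) − 0 = 0, and there is no ∂_3, so H_2 = 0.

(K is a triangulation of the real projective plane RP^2.)

H_0 ≅ Z,  H_1 ≅ Z/2,  H_2 = 0.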